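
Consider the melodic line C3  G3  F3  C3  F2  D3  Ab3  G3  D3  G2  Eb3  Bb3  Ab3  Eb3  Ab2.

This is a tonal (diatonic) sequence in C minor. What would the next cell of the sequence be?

With a 5-note motive the entries are C3, D3, Eb3, each up a 2nd from the previous.
So cell 4 is F3 C4 Bb3 F3 Bb2.

F3 C4 Bb3 F3 Bb2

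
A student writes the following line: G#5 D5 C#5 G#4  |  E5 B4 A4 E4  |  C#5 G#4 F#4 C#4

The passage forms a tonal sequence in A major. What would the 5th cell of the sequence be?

F#4 C#4 B3 F#3

The 4-note cells begin on G#5, E5, C#5 — each down a 3rd from the last.
Continuing the starts: A4 → F#4.
So cell 5 is F#4 C#4 B3 F#3.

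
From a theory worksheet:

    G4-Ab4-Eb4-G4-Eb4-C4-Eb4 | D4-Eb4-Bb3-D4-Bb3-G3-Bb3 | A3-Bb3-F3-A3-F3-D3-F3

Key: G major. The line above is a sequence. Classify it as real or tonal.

Each cell has the same semitone pattern (1, -5, 4, -4, -3, 3) — intervals are preserved exactly.
And Ab4 lies outside G major, so the sequence is real rather than tonal.

real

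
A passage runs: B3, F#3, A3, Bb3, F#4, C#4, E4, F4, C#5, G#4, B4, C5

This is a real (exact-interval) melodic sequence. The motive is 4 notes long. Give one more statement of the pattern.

G#5 D#5 F#5 G5

Unit = 4 notes; the statements start on B3, F#4, C#5, moving up a 5th each time.
From G#5 the exact shape gives G#5 D#5 F#5 G5.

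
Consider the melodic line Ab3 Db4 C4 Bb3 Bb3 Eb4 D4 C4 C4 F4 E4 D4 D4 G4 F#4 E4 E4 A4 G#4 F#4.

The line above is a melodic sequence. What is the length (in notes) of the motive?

4

There are 20 notes; a 4-note unit gives 5 cells:
Ab3 Db4 C4 Bb3 | Bb3 Eb4 D4 C4 | C4 F4 E4 D4 | D4 G4 F#4 E4 | E4 A4 G#4 F#4
That's a consistent up a 2nd shift per cell, and no other grouping gives one.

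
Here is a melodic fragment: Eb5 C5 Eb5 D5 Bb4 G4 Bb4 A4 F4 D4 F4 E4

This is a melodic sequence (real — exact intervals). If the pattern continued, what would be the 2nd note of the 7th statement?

F#2

The unit is 4 notes. Position-2 pitches of the 3 shown cells: C5, G4, D4.
Extending down a 4th: A3 → E3 → B2 → F#2.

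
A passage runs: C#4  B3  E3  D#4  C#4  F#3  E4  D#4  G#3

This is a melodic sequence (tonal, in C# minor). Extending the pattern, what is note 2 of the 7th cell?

A4

Grouping in 3s, the 2nd note of each cell is B3, C#4, D#4.
Each moves up a 2nd. Continuing: E4 → F#4 → G#4 → A4.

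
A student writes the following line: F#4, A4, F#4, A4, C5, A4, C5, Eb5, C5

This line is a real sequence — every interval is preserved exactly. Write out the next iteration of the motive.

The 3-note cells begin on F#4, A4, C5 — each up a 3rd from the last.
So cell 4 is Eb5 Gb5 Eb5.

Eb5 Gb5 Eb5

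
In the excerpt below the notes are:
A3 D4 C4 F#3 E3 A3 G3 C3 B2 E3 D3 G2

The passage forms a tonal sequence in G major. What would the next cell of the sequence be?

Taking 4-note groups, the heads are A3, E3, B2: the pattern moves down a 4th.
Statement 4 starts on F#2 and keeps the same diatonic contour: F#2 B2 A2 D2.

F#2 B2 A2 D2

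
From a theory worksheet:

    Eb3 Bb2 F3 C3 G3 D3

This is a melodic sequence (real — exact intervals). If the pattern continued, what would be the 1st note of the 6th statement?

C#4

With 2-note cells, note 1 of each statement runs Eb3, F3, G3.
Carrying that up a 2nd forward: A3 → B3 → C#4.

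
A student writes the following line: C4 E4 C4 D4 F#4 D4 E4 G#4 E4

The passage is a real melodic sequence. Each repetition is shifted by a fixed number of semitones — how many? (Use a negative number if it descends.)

With a 3-note motive the entries are C4, D4, E4, each up a 2nd from the previous.
C4→D4 is 62 − 60 = 2 semitones.

2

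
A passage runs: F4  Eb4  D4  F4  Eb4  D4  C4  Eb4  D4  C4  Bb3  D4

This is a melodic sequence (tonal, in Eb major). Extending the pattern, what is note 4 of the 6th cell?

Ab3

The unit is 4 notes. Position-4 pitches of the 3 shown cells: F4, Eb4, D4.
Each moves down a 2nd. Continuing: C4 → Bb3 → Ab3.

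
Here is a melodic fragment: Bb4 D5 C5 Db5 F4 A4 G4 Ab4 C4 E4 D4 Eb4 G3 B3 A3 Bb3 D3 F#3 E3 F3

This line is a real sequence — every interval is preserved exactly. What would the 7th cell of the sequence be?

With a 4-note motive the entries are Bb4, F4, C4, G3, D3, each down a 4th from the previous.
Continuing the starts: A2 → E2.
Statement 7 starts on E2 and keeps the same exact contour: E2 G#2 F#2 G2.

E2 G#2 F#2 G2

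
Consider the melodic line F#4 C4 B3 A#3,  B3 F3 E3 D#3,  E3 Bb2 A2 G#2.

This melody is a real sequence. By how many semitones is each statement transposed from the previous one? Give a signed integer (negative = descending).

-7

Unit = 4 notes; the statements start on F#4, B3, E3, moving down a 5th each time.
Counting half-steps from F#4 to B3: -7.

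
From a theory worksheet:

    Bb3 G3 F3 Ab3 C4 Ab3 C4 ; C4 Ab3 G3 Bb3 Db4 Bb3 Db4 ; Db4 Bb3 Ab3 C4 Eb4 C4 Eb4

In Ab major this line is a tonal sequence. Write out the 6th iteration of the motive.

G4 Eb4 Db4 F4 Ab4 F4 Ab4

Taking 7-note groups, the heads are Bb3, C4, Db4: the pattern moves up a 2nd.
Extending up a 2nd: Eb4 → F4 → G4.
So cell 6 is G4 Eb4 Db4 F4 Ab4 F4 Ab4.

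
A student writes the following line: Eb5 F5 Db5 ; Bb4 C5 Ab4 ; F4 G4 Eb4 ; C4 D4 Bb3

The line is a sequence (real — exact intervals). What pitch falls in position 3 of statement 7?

G2

The unit is 3 notes. Position-3 pitches of the 4 shown cells: Db5, Ab4, Eb4, Bb3.
Carrying that down a 4th forward: F3 → C3 → G2.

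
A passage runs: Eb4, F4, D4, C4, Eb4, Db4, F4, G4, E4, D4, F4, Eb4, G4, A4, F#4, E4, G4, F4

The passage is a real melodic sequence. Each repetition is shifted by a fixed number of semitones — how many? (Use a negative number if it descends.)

2

Unit = 6 notes; the statements start on Eb4, F4, G4, moving up a 2nd each time.
Eb4 to F4 spans +2 semitones.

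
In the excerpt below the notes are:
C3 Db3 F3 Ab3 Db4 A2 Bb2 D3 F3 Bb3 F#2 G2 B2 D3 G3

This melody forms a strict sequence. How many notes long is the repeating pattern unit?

5

Try groups of 5 (3 cells in 15 notes):
C3 Db3 F3 Ab3 Db4 | A2 Bb2 D3 F3 Bb3 | F#2 G2 B2 D3 G3
Each cell is the previous one down a 3rd — so the unit is 5 notes.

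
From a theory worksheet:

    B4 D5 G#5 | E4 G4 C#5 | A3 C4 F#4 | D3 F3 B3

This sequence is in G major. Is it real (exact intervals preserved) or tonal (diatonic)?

Each cell has the same semitone pattern (3, 6) — intervals are preserved exactly.
And G#5 lies outside G major, so the sequence is real rather than tonal.

real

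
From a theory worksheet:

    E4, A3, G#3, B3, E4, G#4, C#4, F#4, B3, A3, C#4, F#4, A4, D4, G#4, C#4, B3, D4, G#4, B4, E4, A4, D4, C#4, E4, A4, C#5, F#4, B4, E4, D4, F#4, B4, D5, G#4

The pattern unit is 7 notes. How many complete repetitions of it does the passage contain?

35 notes in groups of 7 gives 35/7 = 5 statements.
Starts: E4, F#4, G#4, A4, B4 — each up a 2nd.

5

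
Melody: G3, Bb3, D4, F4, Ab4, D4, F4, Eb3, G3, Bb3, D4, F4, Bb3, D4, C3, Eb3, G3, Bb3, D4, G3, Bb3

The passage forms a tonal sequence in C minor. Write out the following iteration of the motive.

Ab2 C3 Eb3 G3 Bb3 Eb3 G3

Taking 7-note groups, the heads are G3, Eb3, C3: the pattern moves down a 3rd.
From Ab2 the diatonic shape gives Ab2 C3 Eb3 G3 Bb3 Eb3 G3.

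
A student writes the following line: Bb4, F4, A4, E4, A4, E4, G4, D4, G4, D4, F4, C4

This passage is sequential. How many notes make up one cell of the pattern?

There are 12 notes; a 4-note unit gives 3 cells:
Bb4 F4 A4 E4 | A4 E4 G4 D4 | G4 D4 F4 C4
Each cell is the previous one down a 2nd — so the unit is 4 notes.

4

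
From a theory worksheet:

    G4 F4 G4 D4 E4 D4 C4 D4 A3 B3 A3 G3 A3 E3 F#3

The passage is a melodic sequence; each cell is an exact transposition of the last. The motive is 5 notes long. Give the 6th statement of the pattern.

Unit = 5 notes; the statements start on G4, D4, A3, moving down a 4th each time.
Carrying on: E3 → B2 → F#2.
So cell 6 is F#2 E2 F#2 C#2 D#2.

F#2 E2 F#2 C#2 D#2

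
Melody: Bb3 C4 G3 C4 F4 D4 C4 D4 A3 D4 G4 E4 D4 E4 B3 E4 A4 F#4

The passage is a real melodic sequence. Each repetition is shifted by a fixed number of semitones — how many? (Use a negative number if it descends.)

Taking 6-note groups, the heads are Bb3, C4, D4: the pattern moves up a 2nd.
Counting half-steps from Bb3 to C4: 2.

2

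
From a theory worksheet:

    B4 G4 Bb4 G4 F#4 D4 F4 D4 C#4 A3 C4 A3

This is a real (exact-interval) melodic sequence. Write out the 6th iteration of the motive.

Taking 4-note groups, the heads are B4, F#4, C#4: the pattern moves down a 4th.
Extending down a 4th: G#3 → D#3 → A#2.
From A#2 the exact shape gives A#2 F#2 A2 F#2.

A#2 F#2 A2 F#2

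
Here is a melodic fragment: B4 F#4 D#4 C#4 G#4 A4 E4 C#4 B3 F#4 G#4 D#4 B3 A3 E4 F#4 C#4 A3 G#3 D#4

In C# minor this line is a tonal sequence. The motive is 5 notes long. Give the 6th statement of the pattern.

D#4 A3 F#3 E3 B3

Unit = 5 notes; the statements start on B4, A4, G#4, F#4, moving down a 2nd each time.
Carrying on: E4 → D#4.
Statement 6 starts on D#4 and keeps the same diatonic contour: D#4 A3 F#3 E3 B3.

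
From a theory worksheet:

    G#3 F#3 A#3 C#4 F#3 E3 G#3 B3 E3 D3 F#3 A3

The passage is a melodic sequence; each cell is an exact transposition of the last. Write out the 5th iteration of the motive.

Unit = 4 notes; the statements start on G#3, F#3, E3, moving down a 2nd each time.
Carrying on: D3 → C3.
Statement 5 starts on C3 and keeps the same exact contour: C3 Bb2 D3 F3.

C3 Bb2 D3 F3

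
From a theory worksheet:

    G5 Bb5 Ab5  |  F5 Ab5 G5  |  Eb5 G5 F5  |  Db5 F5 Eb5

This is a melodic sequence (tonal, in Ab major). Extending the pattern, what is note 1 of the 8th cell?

With 3-note cells, note 1 of each statement runs G5, F5, Eb5, Db5.
Each moves down a 2nd. Continuing: C5 → Bb4 → Ab4 → G4.

G4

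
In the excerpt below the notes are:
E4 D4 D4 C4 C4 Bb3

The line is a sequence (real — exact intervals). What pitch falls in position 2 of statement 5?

Grouping in 2s, the 2nd note of each cell is D4, C4, Bb3.
Extending down a 2nd: Ab3 → Gb3.

Gb3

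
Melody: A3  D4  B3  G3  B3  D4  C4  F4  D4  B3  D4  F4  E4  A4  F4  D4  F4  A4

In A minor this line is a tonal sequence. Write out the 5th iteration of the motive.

B4 E5 C5 A4 C5 E5

With a 6-note motive the entries are A3, C4, E4, each up a 3rd from the previous.
Continuing the starts: G4 → B4.
So cell 5 is B4 E5 C5 A4 C5 E5.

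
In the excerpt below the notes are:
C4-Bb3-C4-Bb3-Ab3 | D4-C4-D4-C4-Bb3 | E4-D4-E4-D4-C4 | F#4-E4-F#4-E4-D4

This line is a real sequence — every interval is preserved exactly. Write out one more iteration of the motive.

G#4 F#4 G#4 F#4 E4

Taking 5-note groups, the heads are C4, D4, E4, F#4: the pattern moves up a 2nd.
So cell 5 is G#4 F#4 G#4 F#4 E4.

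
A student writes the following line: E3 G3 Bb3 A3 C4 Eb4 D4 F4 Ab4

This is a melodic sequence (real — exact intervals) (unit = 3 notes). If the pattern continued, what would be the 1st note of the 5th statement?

The unit is 3 notes. Position-1 pitches of the 3 shown cells: E3, A3, D4.
Carrying that up a 4th forward: G4 → C5.

C5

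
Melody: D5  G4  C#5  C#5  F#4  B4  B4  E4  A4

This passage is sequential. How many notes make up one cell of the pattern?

There are 9 notes; a 3-note unit gives 3 cells:
D5 G4 C#5 | C#5 F#4 B4 | B4 E4 A4
That's a consistent down a 2nd shift per cell, and no other grouping gives one.

3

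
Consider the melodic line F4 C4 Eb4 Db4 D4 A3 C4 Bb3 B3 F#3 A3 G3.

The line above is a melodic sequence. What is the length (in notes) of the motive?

12 notes total. Splitting into 3 groups of 4:
F4 C4 Eb4 Db4 | D4 A3 C4 Bb3 | B3 F#3 A3 G3
Every group is a transposition down a 3rd of the one before; no shorter unit works.

4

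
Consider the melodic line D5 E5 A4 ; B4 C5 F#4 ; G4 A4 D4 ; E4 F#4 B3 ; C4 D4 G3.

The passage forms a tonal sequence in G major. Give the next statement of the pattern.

A3 B3 E3

Taking 3-note groups, the heads are D5, B4, G4, E4, C4: the pattern moves down a 3rd.
From A3 the diatonic shape gives A3 B3 E3.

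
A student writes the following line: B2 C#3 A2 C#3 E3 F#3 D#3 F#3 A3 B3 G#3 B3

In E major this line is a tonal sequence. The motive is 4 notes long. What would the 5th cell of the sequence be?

The 4-note cells begin on B2, E3, A3 — each up a 4th from the last.
Continuing the starts: D#4 → G#4.
So cell 5 is G#4 A4 F#4 A4.

G#4 A4 F#4 A4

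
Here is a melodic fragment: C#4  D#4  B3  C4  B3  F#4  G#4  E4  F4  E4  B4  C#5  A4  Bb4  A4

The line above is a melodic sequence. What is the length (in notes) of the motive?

15 notes total. Splitting into 3 groups of 5:
C#4 D#4 B3 C4 B3 | F#4 G#4 E4 F4 E4 | B4 C#5 A4 Bb4 A4
That's a consistent up a 4th shift per cell, and no other grouping gives one.

5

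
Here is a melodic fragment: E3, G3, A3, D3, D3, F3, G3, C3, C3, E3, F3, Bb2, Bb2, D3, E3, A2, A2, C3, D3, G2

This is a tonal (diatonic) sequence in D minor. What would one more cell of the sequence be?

Unit = 4 notes; the statements start on E3, D3, C3, Bb2, A2, moving down a 2nd each time.
So cell 6 is G2 Bb2 C3 F2.

G2 Bb2 C3 F2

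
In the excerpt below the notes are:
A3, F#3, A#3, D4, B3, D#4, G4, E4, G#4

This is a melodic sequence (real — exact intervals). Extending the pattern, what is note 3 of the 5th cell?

The unit is 3 notes. Position-3 pitches of the 3 shown cells: A#3, D#4, G#4.
Extending up a 4th: C#5 → F#5.

F#5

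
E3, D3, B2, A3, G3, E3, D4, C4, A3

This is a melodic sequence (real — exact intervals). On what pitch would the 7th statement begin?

Bb5

The 3-note cells begin on E3, A3, D4 — each up a 4th from the last.
Continuing: G4 → C5 → F5 → Bb5. Statement 7 starts on Bb5.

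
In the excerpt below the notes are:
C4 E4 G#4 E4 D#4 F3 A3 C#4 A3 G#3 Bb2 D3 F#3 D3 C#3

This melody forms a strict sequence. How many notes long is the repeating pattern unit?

There are 15 notes; a 5-note unit gives 3 cells:
C4 E4 G#4 E4 D#4 | F3 A3 C#4 A3 G#3 | Bb2 D3 F#3 D3 C#3
Every group is a transposition down a 5th of the one before; no shorter unit works.

5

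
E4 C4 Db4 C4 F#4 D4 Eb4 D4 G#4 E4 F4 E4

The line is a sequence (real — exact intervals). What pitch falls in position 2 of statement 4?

F#4

Grouping in 4s, the 2nd note of each cell is C4, D4, E4.
From E4, up a 2nd gives F#4.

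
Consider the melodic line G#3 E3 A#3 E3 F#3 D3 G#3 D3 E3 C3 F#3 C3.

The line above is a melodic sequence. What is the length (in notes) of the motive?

Try groups of 4 (3 cells in 12 notes):
G#3 E3 A#3 E3 | F#3 D3 G#3 D3 | E3 C3 F#3 C3
That's a consistent down a 2nd shift per cell, and no other grouping gives one.

4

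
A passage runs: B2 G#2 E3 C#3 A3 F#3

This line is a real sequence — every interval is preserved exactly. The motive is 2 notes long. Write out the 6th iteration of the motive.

The 2-note cells begin on B2, E3, A3 — each up a 4th from the last.
Carrying on: D4 → G4 → C5.
From C5 the exact shape gives C5 A4.

C5 A4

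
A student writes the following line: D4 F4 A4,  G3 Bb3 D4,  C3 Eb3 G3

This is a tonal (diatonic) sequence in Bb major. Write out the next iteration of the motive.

With a 3-note motive the entries are D4, G3, C3, each down a 5th from the previous.
Statement 4 starts on F2 and keeps the same diatonic contour: F2 A2 C3.

F2 A2 C3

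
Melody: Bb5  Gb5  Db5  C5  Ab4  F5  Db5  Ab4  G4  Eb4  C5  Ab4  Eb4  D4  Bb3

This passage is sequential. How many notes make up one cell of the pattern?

5

15 notes total. Splitting into 3 groups of 5:
Bb5 Gb5 Db5 C5 Ab4 | F5 Db5 Ab4 G4 Eb4 | C5 Ab4 Eb4 D4 Bb3
Each cell is the previous one down a 4th — so the unit is 5 notes.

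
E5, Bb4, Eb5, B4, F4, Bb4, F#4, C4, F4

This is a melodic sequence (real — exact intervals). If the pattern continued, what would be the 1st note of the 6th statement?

With 3-note cells, note 1 of each statement runs E5, B4, F#4.
Carrying that down a 4th forward: C#4 → G#3 → D#3.

D#3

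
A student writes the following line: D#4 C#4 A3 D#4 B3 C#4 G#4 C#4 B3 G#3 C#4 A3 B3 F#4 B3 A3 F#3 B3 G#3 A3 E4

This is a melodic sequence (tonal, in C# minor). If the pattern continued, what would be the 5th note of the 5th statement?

E3

Grouping in 7s, the 5th note of each cell is B3, A3, G#3.
Carrying that down a 2nd forward: F#3 → E3.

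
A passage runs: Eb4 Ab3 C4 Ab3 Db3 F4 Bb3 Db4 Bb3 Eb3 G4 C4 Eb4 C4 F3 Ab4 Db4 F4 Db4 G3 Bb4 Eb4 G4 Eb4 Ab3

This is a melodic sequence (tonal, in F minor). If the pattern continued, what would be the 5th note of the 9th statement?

Eb4

Grouping in 5s, the 5th note of each cell is Db3, Eb3, F3, G3, Ab3.
Extending up a 2nd: Bb3 → C4 → Db4 → Eb4.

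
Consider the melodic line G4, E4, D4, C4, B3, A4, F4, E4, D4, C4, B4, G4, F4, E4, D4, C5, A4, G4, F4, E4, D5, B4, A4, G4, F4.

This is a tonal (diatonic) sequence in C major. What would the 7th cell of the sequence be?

F5 D5 C5 B4 A4

The 5-note cells begin on G4, A4, B4, C5, D5 — each up a 2nd from the last.
Continuing the starts: E5 → F5.
So cell 7 is F5 D5 C5 B4 A4.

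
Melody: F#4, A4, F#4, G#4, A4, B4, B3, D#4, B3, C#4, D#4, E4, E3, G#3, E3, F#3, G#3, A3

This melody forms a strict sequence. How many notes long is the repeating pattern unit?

6

18 notes total. Splitting into 3 groups of 6:
F#4 A4 F#4 G#4 A4 B4 | B3 D#4 B3 C#4 D#4 E4 | E3 G#3 E3 F#3 G#3 A3
That's a consistent down a 5th shift per cell, and no other grouping gives one.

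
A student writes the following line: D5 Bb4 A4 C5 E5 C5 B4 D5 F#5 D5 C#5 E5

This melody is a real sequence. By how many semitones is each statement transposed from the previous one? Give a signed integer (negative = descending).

With a 4-note motive the entries are D5, E5, F#5, each up a 2nd from the previous.
D5→E5 is 76 − 74 = 2 semitones.

2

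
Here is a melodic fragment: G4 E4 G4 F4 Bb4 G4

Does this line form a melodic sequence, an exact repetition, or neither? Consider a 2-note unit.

Note 1 of cell 2 is G4; if this were a sequence it would be A4. No unit length gives a consistent transposition pattern.

neither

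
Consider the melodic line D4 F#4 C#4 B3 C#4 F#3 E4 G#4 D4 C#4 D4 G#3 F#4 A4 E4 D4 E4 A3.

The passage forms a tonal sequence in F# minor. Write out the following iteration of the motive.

G#4 B4 F#4 E4 F#4 B3

The 6-note cells begin on D4, E4, F#4 — each up a 2nd from the last.
From G#4 the diatonic shape gives G#4 B4 F#4 E4 F#4 B3.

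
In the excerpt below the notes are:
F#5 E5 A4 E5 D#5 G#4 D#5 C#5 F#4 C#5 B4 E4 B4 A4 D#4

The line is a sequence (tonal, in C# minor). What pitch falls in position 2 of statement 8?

With 3-note cells, note 2 of each statement runs E5, D#5, C#5, B4, A4.
Each moves down a 2nd. Continuing: G#4 → F#4 → E4.

E4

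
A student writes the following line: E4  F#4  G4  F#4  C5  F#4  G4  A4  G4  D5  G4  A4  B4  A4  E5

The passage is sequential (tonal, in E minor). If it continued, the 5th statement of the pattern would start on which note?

B4

Unit = 5 notes; the statements start on E4, F#4, G4, moving up a 2nd each time.
Extending the heads up a 2nd: A4 → B4.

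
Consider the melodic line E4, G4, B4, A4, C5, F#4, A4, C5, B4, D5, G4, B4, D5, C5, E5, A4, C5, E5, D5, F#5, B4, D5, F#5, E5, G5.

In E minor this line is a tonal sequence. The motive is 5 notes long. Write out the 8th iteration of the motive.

E5 G5 B5 A5 C6

Unit = 5 notes; the statements start on E4, F#4, G4, A4, B4, moving up a 2nd each time.
Carrying on: C5 → D5 → E5.
From E5 the diatonic shape gives E5 G5 B5 A5 C6.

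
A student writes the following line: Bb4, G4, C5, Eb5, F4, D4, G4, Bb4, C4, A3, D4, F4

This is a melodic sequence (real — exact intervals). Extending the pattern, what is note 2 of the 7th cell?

With 4-note cells, note 2 of each statement runs G4, D4, A3.
Extending down a 4th: E3 → B2 → F#2 → C#2.

C#2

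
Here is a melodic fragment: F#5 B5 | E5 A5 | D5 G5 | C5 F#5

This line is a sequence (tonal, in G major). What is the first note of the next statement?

B4

With a 2-note motive the entries are F#5, E5, D5, C5, each down a 2nd from the previous.
The next head, down a 2nd from C5, is B4.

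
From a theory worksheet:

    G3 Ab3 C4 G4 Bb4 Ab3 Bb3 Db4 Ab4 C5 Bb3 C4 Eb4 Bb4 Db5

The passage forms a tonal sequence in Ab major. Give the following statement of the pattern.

C4 Db4 F4 C5 Eb5

Unit = 5 notes; the statements start on G3, Ab3, Bb3, moving up a 2nd each time.
Statement 4 starts on C4 and keeps the same diatonic contour: C4 Db4 F4 C5 Eb5.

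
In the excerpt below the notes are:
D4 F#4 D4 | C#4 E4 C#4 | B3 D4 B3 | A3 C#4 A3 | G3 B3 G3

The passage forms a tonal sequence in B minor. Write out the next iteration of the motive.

F#3 A3 F#3

The 3-note cells begin on D4, C#4, B3, A3, G3 — each down a 2nd from the last.
So cell 6 is F#3 A3 F#3.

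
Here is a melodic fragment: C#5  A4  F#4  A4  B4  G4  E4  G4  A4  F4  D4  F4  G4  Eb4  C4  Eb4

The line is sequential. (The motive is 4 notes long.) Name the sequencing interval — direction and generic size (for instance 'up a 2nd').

With a 4-note motive the entries are C#5, B4, A4, G4, each down a 2nd from the previous.
From C#5 to B4: down a 2nd.

down a 2nd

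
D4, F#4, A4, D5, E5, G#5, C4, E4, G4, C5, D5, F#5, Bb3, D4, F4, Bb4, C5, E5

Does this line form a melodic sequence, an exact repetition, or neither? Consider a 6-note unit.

Each 6-note cell is the previous one transposed down a 2nd.

sequence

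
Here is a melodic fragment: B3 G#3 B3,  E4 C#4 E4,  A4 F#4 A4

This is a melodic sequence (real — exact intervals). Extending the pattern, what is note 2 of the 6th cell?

The unit is 3 notes. Position-2 pitches of the 3 shown cells: G#3, C#4, F#4.
Carrying that up a 4th forward: B4 → E5 → A5.

A5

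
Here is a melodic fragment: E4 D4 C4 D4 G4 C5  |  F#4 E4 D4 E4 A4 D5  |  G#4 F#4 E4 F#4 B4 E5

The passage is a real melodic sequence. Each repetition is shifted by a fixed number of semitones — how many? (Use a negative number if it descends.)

The 6-note cells begin on E4, F#4, G#4 — each up a 2nd from the last.
E4→F#4 is 66 − 64 = 2 semitones.

2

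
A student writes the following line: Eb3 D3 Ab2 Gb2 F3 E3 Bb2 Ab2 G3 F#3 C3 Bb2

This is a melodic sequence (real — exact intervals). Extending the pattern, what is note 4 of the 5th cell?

D3

With 4-note cells, note 4 of each statement runs Gb2, Ab2, Bb2.
Extending up a 2nd: C3 → D3.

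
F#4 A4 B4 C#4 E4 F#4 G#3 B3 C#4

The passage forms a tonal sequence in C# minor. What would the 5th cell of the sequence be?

A2 C#3 D#3

With a 3-note motive the entries are F#4, C#4, G#3, each down a 4th from the previous.
Extending down a 4th: D#3 → A2.
So cell 5 is A2 C#3 D#3.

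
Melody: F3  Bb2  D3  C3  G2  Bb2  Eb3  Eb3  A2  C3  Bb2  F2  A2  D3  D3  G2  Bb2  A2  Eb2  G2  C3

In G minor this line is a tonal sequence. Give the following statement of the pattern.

With a 7-note motive the entries are F3, Eb3, D3, each down a 2nd from the previous.
Statement 4 starts on C3 and keeps the same diatonic contour: C3 F2 A2 G2 D2 F2 Bb2.

C3 F2 A2 G2 D2 F2 Bb2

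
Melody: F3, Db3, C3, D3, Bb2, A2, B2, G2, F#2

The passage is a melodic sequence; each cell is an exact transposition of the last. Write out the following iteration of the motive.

With a 3-note motive the entries are F3, D3, B2, each down a 3rd from the previous.
From G#2 the exact shape gives G#2 E2 D#2.

G#2 E2 D#2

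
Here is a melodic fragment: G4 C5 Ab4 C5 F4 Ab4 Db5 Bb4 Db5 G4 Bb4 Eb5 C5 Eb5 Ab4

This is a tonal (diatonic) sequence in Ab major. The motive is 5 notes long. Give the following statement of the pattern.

With a 5-note motive the entries are G4, Ab4, Bb4, each up a 2nd from the previous.
Statement 4 starts on C5 and keeps the same diatonic contour: C5 F5 Db5 F5 Bb4.

C5 F5 Db5 F5 Bb4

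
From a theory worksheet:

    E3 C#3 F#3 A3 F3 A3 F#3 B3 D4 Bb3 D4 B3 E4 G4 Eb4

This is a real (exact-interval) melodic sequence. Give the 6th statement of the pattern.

With a 5-note motive the entries are E3, A3, D4, each up a 4th from the previous.
Continuing the starts: G4 → C5 → F5.
From F5 the exact shape gives F5 D5 G5 Bb5 Gb5.

F5 D5 G5 Bb5 Gb5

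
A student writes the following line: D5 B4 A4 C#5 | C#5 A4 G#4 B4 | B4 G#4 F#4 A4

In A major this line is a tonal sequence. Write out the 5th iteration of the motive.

G#4 E4 D4 F#4

Taking 4-note groups, the heads are D5, C#5, B4: the pattern moves down a 2nd.
Carrying on: A4 → G#4.
From G#4 the diatonic shape gives G#4 E4 D4 F#4.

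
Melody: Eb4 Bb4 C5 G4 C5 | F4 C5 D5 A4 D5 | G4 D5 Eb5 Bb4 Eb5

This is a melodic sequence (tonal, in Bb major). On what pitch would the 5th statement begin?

With a 5-note motive the entries are Eb4, F4, G4, each up a 2nd from the previous.
Continuing: A4 → Bb4. Statement 5 starts on Bb4.

Bb4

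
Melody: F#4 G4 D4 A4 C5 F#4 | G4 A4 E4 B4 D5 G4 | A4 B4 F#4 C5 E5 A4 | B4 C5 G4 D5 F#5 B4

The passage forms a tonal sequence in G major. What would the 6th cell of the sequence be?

D5 E5 B4 F#5 A5 D5

With a 6-note motive the entries are F#4, G4, A4, B4, each up a 2nd from the previous.
Extending up a 2nd: C5 → D5.
So cell 6 is D5 E5 B4 F#5 A5 D5.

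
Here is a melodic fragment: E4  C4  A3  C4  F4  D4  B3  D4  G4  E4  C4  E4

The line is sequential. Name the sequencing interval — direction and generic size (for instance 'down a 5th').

up a 2nd

With a 4-note motive the entries are E4, F4, G4, each up a 2nd from the previous.
E4 to F4 is up a 2nd.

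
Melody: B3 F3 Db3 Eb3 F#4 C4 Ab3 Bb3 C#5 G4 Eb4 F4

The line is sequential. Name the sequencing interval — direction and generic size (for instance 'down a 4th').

up a 5th

Taking 4-note groups, the heads are B3, F#4, C#5: the pattern moves up a 5th.
B3 to F#4 is up a 5th.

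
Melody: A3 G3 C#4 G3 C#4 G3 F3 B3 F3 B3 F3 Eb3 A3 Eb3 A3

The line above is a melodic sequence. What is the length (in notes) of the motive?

5

There are 15 notes; a 5-note unit gives 3 cells:
A3 G3 C#4 G3 C#4 | G3 F3 B3 F3 B3 | F3 Eb3 A3 Eb3 A3
That's a consistent down a 2nd shift per cell, and no other grouping gives one.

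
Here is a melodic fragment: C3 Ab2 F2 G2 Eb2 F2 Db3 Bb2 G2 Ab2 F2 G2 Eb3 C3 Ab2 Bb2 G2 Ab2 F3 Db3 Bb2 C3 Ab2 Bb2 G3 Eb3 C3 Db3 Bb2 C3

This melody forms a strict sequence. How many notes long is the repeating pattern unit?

There are 30 notes; a 6-note unit gives 5 cells:
C3 Ab2 F2 G2 Eb2 F2 | Db3 Bb2 G2 Ab2 F2 G2 | Eb3 C3 Ab2 Bb2 G2 Ab2 | F3 Db3 Bb2 C3 Ab2 Bb2 | G3 Eb3 C3 Db3 Bb2 C3
Every group is a transposition up a 2nd of the one before; no shorter unit works.

6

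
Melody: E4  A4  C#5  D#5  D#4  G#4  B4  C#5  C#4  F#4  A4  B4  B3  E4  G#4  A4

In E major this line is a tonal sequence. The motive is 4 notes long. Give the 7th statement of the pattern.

F#3 B3 D#4 E4

Taking 4-note groups, the heads are E4, D#4, C#4, B3: the pattern moves down a 2nd.
Carrying on: A3 → G#3 → F#3.
From F#3 the diatonic shape gives F#3 B3 D#4 E4.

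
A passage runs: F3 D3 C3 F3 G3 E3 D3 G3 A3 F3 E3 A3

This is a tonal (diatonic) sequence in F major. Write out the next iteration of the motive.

Bb3 G3 F3 Bb3

The 4-note cells begin on F3, G3, A3 — each up a 2nd from the last.
From Bb3 the diatonic shape gives Bb3 G3 F3 Bb3.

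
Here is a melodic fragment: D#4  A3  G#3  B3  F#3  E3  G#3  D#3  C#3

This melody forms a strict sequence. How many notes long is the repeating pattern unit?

9 notes total. Splitting into 3 groups of 3:
D#4 A3 G#3 | B3 F#3 E3 | G#3 D#3 C#3
That's a consistent down a 3rd shift per cell, and no other grouping gives one.

3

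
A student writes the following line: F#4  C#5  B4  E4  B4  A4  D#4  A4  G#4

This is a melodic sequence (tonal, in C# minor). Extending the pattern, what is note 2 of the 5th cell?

With 3-note cells, note 2 of each statement runs C#5, B4, A4.
Each moves down a 2nd. Continuing: G#4 → F#4.

F#4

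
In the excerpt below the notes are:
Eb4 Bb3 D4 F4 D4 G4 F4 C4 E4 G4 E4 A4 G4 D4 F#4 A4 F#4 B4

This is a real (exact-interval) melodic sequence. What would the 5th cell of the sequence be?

B4 F#4 A#4 C#5 A#4 D#5

The 6-note cells begin on Eb4, F4, G4 — each up a 2nd from the last.
Continuing the starts: A4 → B4.
From B4 the exact shape gives B4 F#4 A#4 C#5 A#4 D#5.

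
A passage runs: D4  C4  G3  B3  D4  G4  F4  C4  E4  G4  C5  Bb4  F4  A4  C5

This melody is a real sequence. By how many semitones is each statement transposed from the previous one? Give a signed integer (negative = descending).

Taking 5-note groups, the heads are D4, G4, C5: the pattern moves up a 4th.
D4 to G4 spans +5 semitones.

5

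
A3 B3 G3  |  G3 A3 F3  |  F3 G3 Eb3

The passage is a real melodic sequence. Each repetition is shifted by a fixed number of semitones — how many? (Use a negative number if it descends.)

Unit = 3 notes; the statements start on A3, G3, F3, moving down a 2nd each time.
Counting half-steps from A3 to G3: -2.

-2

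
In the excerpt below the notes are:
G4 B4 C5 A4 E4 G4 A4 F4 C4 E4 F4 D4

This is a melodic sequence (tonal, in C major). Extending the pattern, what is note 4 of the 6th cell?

The unit is 4 notes. Position-4 pitches of the 3 shown cells: A4, F4, D4.
Extending down a 3rd: B3 → G3 → E3.

E3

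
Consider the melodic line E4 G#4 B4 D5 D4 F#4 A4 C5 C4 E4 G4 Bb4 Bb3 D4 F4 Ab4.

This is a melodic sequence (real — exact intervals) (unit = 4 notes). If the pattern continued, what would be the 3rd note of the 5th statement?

The unit is 4 notes. Position-3 pitches of the 4 shown cells: B4, A4, G4, F4.
Each moves down a 2nd; the next is Eb4.

Eb4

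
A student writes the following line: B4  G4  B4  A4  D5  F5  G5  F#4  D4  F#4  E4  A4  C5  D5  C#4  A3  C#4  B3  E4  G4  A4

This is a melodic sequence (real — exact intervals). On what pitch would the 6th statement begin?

A#2

Taking 7-note groups, the heads are B4, F#4, C#4: the pattern moves down a 4th.
Extending the heads down a 4th: G#3 → D#3 → A#2.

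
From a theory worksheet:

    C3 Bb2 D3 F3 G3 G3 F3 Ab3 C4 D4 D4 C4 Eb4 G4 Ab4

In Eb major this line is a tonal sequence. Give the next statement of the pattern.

Ab4 G4 Bb4 D5 Eb5

Taking 5-note groups, the heads are C3, G3, D4: the pattern moves up a 5th.
From Ab4 the diatonic shape gives Ab4 G4 Bb4 D5 Eb5.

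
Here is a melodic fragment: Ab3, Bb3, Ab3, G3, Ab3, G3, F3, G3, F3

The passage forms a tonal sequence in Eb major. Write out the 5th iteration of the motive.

Taking 3-note groups, the heads are Ab3, G3, F3: the pattern moves down a 2nd.
Extending down a 2nd: Eb3 → D3.
Statement 5 starts on D3 and keeps the same diatonic contour: D3 Eb3 D3.

D3 Eb3 D3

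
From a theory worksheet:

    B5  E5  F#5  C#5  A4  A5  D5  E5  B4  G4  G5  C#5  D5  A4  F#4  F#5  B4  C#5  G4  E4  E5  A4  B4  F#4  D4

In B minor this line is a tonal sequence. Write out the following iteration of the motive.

D5 G4 A4 E4 C#4

With a 5-note motive the entries are B5, A5, G5, F#5, E5, each down a 2nd from the previous.
Statement 6 starts on D5 and keeps the same diatonic contour: D5 G4 A4 E4 C#4.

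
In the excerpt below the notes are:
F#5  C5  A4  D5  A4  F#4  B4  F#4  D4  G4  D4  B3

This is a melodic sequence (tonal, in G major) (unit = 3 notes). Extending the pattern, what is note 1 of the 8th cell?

F#3

Grouping in 3s, the 1st note of each cell is F#5, D5, B4, G4.
Each moves down a 3rd. Continuing: E4 → C4 → A3 → F#3.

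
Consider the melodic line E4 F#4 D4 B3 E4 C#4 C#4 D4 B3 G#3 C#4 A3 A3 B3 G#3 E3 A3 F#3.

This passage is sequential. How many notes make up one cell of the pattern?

18 notes total. Splitting into 3 groups of 6:
E4 F#4 D4 B3 E4 C#4 | C#4 D4 B3 G#3 C#4 A3 | A3 B3 G#3 E3 A3 F#3
Each cell is the previous one down a 3rd — so the unit is 6 notes.

6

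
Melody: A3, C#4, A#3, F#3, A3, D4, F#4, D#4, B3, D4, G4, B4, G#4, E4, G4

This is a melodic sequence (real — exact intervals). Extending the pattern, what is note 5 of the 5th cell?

F5

With 5-note cells, note 5 of each statement runs A3, D4, G4.
Extending up a 4th: C5 → F5.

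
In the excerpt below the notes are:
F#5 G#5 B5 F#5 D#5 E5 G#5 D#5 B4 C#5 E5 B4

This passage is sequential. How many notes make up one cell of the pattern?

4

12 notes total. Splitting into 3 groups of 4:
F#5 G#5 B5 F#5 | D#5 E5 G#5 D#5 | B4 C#5 E5 B4
Every group is a transposition down a 3rd of the one before; no shorter unit works.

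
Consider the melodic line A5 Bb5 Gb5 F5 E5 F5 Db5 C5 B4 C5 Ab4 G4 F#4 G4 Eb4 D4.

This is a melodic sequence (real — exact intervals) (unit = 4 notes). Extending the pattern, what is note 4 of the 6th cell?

E3

The unit is 4 notes. Position-4 pitches of the 4 shown cells: F5, C5, G4, D4.
Each moves down a 4th. Continuing: A3 → E3.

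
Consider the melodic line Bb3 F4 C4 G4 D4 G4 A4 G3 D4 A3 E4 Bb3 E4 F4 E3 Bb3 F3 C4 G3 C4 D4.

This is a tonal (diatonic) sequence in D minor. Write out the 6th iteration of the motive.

F2 C3 G2 D3 A2 D3 E3

With a 7-note motive the entries are Bb3, G3, E3, each down a 3rd from the previous.
Carrying on: C3 → A2 → F2.
Statement 6 starts on F2 and keeps the same diatonic contour: F2 C3 G2 D3 A2 D3 E3.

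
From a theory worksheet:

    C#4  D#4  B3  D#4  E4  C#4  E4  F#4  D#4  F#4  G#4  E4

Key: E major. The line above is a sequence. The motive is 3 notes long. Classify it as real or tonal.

Every note is diatonic to E major.
Cell 1 has +2 semitones from note 1 to 2, but cell 2 has +1 — the interval quality changes while the contour stays the same, which is the hallmark of a tonal sequence.

tonal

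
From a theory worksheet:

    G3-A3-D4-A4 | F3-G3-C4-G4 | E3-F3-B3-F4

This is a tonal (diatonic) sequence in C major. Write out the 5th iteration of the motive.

C3 D3 G3 D4

Unit = 4 notes; the statements start on G3, F3, E3, moving down a 2nd each time.
Continuing the starts: D3 → C3.
From C3 the diatonic shape gives C3 D3 G3 D4.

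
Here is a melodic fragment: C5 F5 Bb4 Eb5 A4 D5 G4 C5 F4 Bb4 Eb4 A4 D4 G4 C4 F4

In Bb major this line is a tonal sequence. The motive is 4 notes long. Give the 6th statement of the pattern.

G3 C4 F3 Bb3

The 4-note cells begin on C5, A4, F4, D4 — each down a 3rd from the last.
Continuing the starts: Bb3 → G3.
From G3 the diatonic shape gives G3 C4 F3 Bb3.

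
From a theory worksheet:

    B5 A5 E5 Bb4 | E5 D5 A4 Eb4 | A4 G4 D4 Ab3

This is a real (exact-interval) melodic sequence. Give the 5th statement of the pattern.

G3 F3 C3 Gb2

Unit = 4 notes; the statements start on B5, E5, A4, moving down a 5th each time.
Continuing the starts: D4 → G3.
So cell 5 is G3 F3 C3 Gb2.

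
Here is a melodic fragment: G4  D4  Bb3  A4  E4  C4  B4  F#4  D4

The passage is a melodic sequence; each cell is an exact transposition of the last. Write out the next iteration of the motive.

C#5 G#4 E4

The 3-note cells begin on G4, A4, B4 — each up a 2nd from the last.
Statement 4 starts on C#5 and keeps the same exact contour: C#5 G#4 E4.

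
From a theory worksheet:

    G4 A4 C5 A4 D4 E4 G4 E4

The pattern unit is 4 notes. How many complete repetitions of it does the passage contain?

2

8 notes in groups of 4 gives 8/4 = 2 statements.
Starts: G4, D4 — each down a 4th.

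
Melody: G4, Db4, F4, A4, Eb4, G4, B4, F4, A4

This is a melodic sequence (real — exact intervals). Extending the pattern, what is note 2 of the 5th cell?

A4

Grouping in 3s, the 2nd note of each cell is Db4, Eb4, F4.
Carrying that up a 2nd forward: G4 → A4.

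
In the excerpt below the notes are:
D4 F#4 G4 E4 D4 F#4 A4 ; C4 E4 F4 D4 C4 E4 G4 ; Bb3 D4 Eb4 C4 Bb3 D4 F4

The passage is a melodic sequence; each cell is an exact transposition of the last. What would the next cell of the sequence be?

Unit = 7 notes; the statements start on D4, C4, Bb3, moving down a 2nd each time.
So cell 4 is Ab3 C4 Db4 Bb3 Ab3 C4 Eb4.

Ab3 C4 Db4 Bb3 Ab3 C4 Eb4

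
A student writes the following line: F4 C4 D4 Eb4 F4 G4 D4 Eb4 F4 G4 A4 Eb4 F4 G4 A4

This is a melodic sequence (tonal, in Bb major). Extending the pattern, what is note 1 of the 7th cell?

With 5-note cells, note 1 of each statement runs F4, G4, A4.
Each moves up a 2nd. Continuing: Bb4 → C5 → D5 → Eb5.

Eb5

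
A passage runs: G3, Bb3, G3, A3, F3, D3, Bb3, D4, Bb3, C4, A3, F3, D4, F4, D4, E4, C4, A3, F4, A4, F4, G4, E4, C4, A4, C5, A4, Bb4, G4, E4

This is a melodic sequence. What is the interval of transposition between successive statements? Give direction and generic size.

up a 3rd

Taking 6-note groups, the heads are G3, Bb3, D4, F4, A4: the pattern moves up a 3rd.
From G3 to Bb3: up a 3rd.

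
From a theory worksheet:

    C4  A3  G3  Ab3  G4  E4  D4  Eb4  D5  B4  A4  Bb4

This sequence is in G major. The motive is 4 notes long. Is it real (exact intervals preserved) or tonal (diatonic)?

Each cell has the same semitone pattern (-3, -2, 1) — intervals are preserved exactly.
And Ab3 lies outside G major, so the sequence is real rather than tonal.

real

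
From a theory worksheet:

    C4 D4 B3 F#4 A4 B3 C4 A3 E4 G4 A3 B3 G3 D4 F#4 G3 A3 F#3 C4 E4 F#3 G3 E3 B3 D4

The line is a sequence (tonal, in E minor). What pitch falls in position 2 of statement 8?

D3

With 5-note cells, note 2 of each statement runs D4, C4, B3, A3, G3.
Each moves down a 2nd. Continuing: F#3 → E3 → D3.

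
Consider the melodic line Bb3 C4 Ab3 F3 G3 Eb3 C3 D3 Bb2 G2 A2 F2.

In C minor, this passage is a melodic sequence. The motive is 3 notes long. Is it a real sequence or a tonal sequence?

Each cell has the same semitone pattern (2, -4) — intervals are preserved exactly.
And A2 lies outside C minor, so the sequence is real rather than tonal.

real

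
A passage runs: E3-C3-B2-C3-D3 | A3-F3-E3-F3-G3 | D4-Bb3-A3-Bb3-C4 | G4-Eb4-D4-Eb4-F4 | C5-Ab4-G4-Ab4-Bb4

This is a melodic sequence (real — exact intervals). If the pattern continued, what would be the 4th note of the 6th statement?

With 5-note cells, note 4 of each statement runs C3, F3, Bb3, Eb4, Ab4.
From Ab4, up a 4th gives Db5.

Db5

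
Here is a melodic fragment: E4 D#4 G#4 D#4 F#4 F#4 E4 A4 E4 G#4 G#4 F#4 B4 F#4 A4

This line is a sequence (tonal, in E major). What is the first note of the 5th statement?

B4

Taking 5-note groups, the heads are E4, F#4, G#4: the pattern moves up a 2nd.
Extending the heads up a 2nd: A4 → B4.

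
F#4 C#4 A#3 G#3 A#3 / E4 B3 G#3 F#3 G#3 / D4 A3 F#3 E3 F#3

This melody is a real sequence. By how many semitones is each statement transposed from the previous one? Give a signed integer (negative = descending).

Unit = 5 notes; the statements start on F#4, E4, D4, moving down a 2nd each time.
F#4 to E4 spans -2 semitones.

-2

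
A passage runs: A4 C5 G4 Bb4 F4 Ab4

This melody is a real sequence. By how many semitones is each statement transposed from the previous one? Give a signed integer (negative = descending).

Unit = 2 notes; the statements start on A4, G4, F4, moving down a 2nd each time.
A4→G4 is 67 − 69 = -2 semitones.

-2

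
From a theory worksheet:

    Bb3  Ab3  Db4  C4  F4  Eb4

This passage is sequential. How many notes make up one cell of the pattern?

2

There are 6 notes; a 2-note unit gives 3 cells:
Bb3 Ab3 | Db4 C4 | F4 Eb4
Every group is a transposition up a 3rd of the one before; no shorter unit works.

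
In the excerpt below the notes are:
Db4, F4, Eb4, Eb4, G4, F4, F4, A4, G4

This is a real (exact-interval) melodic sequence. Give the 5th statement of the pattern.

The 3-note cells begin on Db4, Eb4, F4 — each up a 2nd from the last.
Continuing the starts: G4 → A4.
From A4 the exact shape gives A4 C#5 B4.

A4 C#5 B4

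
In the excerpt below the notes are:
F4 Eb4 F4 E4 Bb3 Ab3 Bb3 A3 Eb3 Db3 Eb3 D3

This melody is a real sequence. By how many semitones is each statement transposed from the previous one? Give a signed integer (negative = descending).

The 4-note cells begin on F4, Bb3, Eb3 — each down a 5th from the last.
F4 to Bb3 spans -7 semitones.

-7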